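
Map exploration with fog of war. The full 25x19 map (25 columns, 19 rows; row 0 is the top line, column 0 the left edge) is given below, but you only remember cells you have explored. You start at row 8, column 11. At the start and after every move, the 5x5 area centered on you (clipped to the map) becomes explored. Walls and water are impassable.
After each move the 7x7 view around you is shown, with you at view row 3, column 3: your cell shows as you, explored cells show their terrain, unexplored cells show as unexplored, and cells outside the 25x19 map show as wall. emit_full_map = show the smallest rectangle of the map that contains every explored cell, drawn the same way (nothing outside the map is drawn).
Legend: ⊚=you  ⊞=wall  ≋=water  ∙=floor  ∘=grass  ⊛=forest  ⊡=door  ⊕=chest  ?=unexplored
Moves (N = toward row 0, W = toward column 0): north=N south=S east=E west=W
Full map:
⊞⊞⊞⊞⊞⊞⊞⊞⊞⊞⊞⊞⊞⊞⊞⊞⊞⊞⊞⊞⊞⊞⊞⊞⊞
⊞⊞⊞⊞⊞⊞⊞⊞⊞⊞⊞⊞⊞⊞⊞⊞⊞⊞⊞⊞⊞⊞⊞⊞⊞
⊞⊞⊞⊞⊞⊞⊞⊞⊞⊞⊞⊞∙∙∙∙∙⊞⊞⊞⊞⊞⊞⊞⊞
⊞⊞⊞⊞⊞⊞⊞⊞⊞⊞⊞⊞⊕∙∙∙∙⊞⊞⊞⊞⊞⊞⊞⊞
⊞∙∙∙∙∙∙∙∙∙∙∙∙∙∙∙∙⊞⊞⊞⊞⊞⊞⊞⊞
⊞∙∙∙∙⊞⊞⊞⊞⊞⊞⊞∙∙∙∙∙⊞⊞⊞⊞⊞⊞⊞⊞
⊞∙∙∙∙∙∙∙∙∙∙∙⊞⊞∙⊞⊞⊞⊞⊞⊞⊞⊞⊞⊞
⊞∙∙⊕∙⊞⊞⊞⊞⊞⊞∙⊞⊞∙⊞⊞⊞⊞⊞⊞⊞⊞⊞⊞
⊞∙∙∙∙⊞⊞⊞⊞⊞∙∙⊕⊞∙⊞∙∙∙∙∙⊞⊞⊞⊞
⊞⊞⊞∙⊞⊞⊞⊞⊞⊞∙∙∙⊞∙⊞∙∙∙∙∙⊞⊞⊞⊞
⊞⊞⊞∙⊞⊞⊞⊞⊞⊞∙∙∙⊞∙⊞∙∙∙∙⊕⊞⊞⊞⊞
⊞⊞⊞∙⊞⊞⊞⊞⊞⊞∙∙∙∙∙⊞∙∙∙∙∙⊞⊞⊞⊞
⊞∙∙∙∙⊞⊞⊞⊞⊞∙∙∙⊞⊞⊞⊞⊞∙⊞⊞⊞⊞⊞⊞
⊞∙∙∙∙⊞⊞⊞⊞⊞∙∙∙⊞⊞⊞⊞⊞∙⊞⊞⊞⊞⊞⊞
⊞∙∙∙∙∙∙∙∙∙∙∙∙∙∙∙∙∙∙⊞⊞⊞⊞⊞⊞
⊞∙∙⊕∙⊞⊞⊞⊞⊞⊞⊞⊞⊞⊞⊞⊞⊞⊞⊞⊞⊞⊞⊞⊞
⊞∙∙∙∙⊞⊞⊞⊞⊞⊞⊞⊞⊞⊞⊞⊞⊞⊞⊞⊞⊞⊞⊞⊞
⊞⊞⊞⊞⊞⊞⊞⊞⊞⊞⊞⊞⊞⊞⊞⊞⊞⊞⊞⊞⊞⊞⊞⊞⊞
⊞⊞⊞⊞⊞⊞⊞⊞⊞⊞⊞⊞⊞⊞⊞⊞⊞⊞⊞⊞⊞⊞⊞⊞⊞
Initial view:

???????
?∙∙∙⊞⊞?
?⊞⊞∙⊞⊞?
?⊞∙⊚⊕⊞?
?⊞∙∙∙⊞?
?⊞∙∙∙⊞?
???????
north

???????
?⊞⊞⊞∙∙?
?∙∙∙⊞⊞?
?⊞⊞⊚⊞⊞?
?⊞∙∙⊕⊞?
?⊞∙∙∙⊞?
?⊞∙∙∙⊞?

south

?⊞⊞⊞∙∙?
?∙∙∙⊞⊞?
?⊞⊞∙⊞⊞?
?⊞∙⊚⊕⊞?
?⊞∙∙∙⊞?
?⊞∙∙∙⊞?
???????

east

⊞⊞⊞∙∙??
∙∙∙⊞⊞∙?
⊞⊞∙⊞⊞∙?
⊞∙∙⊚⊞∙?
⊞∙∙∙⊞∙?
⊞∙∙∙⊞∙?
???????

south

∙∙∙⊞⊞∙?
⊞⊞∙⊞⊞∙?
⊞∙∙⊕⊞∙?
⊞∙∙⊚⊞∙?
⊞∙∙∙⊞∙?
?∙∙∙∙∙?
???????

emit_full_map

⊞⊞⊞∙∙?
∙∙∙⊞⊞∙
⊞⊞∙⊞⊞∙
⊞∙∙⊕⊞∙
⊞∙∙⊚⊞∙
⊞∙∙∙⊞∙
?∙∙∙∙∙

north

⊞⊞⊞∙∙??
∙∙∙⊞⊞∙?
⊞⊞∙⊞⊞∙?
⊞∙∙⊚⊞∙?
⊞∙∙∙⊞∙?
⊞∙∙∙⊞∙?
?∙∙∙∙∙?

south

∙∙∙⊞⊞∙?
⊞⊞∙⊞⊞∙?
⊞∙∙⊕⊞∙?
⊞∙∙⊚⊞∙?
⊞∙∙∙⊞∙?
?∙∙∙∙∙?
???????

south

⊞⊞∙⊞⊞∙?
⊞∙∙⊕⊞∙?
⊞∙∙∙⊞∙?
⊞∙∙⊚⊞∙?
?∙∙∙∙∙?
?∙∙∙⊞⊞?
???????

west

?⊞⊞∙⊞⊞∙
?⊞∙∙⊕⊞∙
?⊞∙∙∙⊞∙
?⊞∙⊚∙⊞∙
?⊞∙∙∙∙∙
?⊞∙∙∙⊞⊞
???????

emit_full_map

⊞⊞⊞∙∙?
∙∙∙⊞⊞∙
⊞⊞∙⊞⊞∙
⊞∙∙⊕⊞∙
⊞∙∙∙⊞∙
⊞∙⊚∙⊞∙
⊞∙∙∙∙∙
⊞∙∙∙⊞⊞

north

?∙∙∙⊞⊞∙
?⊞⊞∙⊞⊞∙
?⊞∙∙⊕⊞∙
?⊞∙⊚∙⊞∙
?⊞∙∙∙⊞∙
?⊞∙∙∙∙∙
?⊞∙∙∙⊞⊞

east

∙∙∙⊞⊞∙?
⊞⊞∙⊞⊞∙?
⊞∙∙⊕⊞∙?
⊞∙∙⊚⊞∙?
⊞∙∙∙⊞∙?
⊞∙∙∙∙∙?
⊞∙∙∙⊞⊞?

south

⊞⊞∙⊞⊞∙?
⊞∙∙⊕⊞∙?
⊞∙∙∙⊞∙?
⊞∙∙⊚⊞∙?
⊞∙∙∙∙∙?
⊞∙∙∙⊞⊞?
???????

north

∙∙∙⊞⊞∙?
⊞⊞∙⊞⊞∙?
⊞∙∙⊕⊞∙?
⊞∙∙⊚⊞∙?
⊞∙∙∙⊞∙?
⊞∙∙∙∙∙?
⊞∙∙∙⊞⊞?

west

?∙∙∙⊞⊞∙
?⊞⊞∙⊞⊞∙
?⊞∙∙⊕⊞∙
?⊞∙⊚∙⊞∙
?⊞∙∙∙⊞∙
?⊞∙∙∙∙∙
?⊞∙∙∙⊞⊞

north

?⊞⊞⊞∙∙?
?∙∙∙⊞⊞∙
?⊞⊞∙⊞⊞∙
?⊞∙⊚⊕⊞∙
?⊞∙∙∙⊞∙
?⊞∙∙∙⊞∙
?⊞∙∙∙∙∙

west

??⊞⊞⊞∙∙
?∙∙∙∙⊞⊞
?⊞⊞⊞∙⊞⊞
?⊞⊞⊚∙⊕⊞
?⊞⊞∙∙∙⊞
?⊞⊞∙∙∙⊞
??⊞∙∙∙∙

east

?⊞⊞⊞∙∙?
∙∙∙∙⊞⊞∙
⊞⊞⊞∙⊞⊞∙
⊞⊞∙⊚⊕⊞∙
⊞⊞∙∙∙⊞∙
⊞⊞∙∙∙⊞∙
?⊞∙∙∙∙∙

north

???????
?⊞⊞⊞∙∙?
∙∙∙∙⊞⊞∙
⊞⊞⊞⊚⊞⊞∙
⊞⊞∙∙⊕⊞∙
⊞⊞∙∙∙⊞∙
⊞⊞∙∙∙⊞∙

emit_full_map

?⊞⊞⊞∙∙?
∙∙∙∙⊞⊞∙
⊞⊞⊞⊚⊞⊞∙
⊞⊞∙∙⊕⊞∙
⊞⊞∙∙∙⊞∙
⊞⊞∙∙∙⊞∙
?⊞∙∙∙∙∙
?⊞∙∙∙⊞⊞

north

???????
?∙∙∙∙∙?
?⊞⊞⊞∙∙?
∙∙∙⊚⊞⊞∙
⊞⊞⊞∙⊞⊞∙
⊞⊞∙∙⊕⊞∙
⊞⊞∙∙∙⊞∙

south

?∙∙∙∙∙?
?⊞⊞⊞∙∙?
∙∙∙∙⊞⊞∙
⊞⊞⊞⊚⊞⊞∙
⊞⊞∙∙⊕⊞∙
⊞⊞∙∙∙⊞∙
⊞⊞∙∙∙⊞∙

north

???????
?∙∙∙∙∙?
?⊞⊞⊞∙∙?
∙∙∙⊚⊞⊞∙
⊞⊞⊞∙⊞⊞∙
⊞⊞∙∙⊕⊞∙
⊞⊞∙∙∙⊞∙

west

???????
?∙∙∙∙∙∙
?⊞⊞⊞⊞∙∙
?∙∙⊚∙⊞⊞
?⊞⊞⊞∙⊞⊞
?⊞⊞∙∙⊕⊞
?⊞⊞∙∙∙⊞

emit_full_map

∙∙∙∙∙∙?
⊞⊞⊞⊞∙∙?
∙∙⊚∙⊞⊞∙
⊞⊞⊞∙⊞⊞∙
⊞⊞∙∙⊕⊞∙
⊞⊞∙∙∙⊞∙
⊞⊞∙∙∙⊞∙
?⊞∙∙∙∙∙
?⊞∙∙∙⊞⊞

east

???????
∙∙∙∙∙∙?
⊞⊞⊞⊞∙∙?
∙∙∙⊚⊞⊞∙
⊞⊞⊞∙⊞⊞∙
⊞⊞∙∙⊕⊞∙
⊞⊞∙∙∙⊞∙

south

∙∙∙∙∙∙?
⊞⊞⊞⊞∙∙?
∙∙∙∙⊞⊞∙
⊞⊞⊞⊚⊞⊞∙
⊞⊞∙∙⊕⊞∙
⊞⊞∙∙∙⊞∙
⊞⊞∙∙∙⊞∙

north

???????
∙∙∙∙∙∙?
⊞⊞⊞⊞∙∙?
∙∙∙⊚⊞⊞∙
⊞⊞⊞∙⊞⊞∙
⊞⊞∙∙⊕⊞∙
⊞⊞∙∙∙⊞∙

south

∙∙∙∙∙∙?
⊞⊞⊞⊞∙∙?
∙∙∙∙⊞⊞∙
⊞⊞⊞⊚⊞⊞∙
⊞⊞∙∙⊕⊞∙
⊞⊞∙∙∙⊞∙
⊞⊞∙∙∙⊞∙


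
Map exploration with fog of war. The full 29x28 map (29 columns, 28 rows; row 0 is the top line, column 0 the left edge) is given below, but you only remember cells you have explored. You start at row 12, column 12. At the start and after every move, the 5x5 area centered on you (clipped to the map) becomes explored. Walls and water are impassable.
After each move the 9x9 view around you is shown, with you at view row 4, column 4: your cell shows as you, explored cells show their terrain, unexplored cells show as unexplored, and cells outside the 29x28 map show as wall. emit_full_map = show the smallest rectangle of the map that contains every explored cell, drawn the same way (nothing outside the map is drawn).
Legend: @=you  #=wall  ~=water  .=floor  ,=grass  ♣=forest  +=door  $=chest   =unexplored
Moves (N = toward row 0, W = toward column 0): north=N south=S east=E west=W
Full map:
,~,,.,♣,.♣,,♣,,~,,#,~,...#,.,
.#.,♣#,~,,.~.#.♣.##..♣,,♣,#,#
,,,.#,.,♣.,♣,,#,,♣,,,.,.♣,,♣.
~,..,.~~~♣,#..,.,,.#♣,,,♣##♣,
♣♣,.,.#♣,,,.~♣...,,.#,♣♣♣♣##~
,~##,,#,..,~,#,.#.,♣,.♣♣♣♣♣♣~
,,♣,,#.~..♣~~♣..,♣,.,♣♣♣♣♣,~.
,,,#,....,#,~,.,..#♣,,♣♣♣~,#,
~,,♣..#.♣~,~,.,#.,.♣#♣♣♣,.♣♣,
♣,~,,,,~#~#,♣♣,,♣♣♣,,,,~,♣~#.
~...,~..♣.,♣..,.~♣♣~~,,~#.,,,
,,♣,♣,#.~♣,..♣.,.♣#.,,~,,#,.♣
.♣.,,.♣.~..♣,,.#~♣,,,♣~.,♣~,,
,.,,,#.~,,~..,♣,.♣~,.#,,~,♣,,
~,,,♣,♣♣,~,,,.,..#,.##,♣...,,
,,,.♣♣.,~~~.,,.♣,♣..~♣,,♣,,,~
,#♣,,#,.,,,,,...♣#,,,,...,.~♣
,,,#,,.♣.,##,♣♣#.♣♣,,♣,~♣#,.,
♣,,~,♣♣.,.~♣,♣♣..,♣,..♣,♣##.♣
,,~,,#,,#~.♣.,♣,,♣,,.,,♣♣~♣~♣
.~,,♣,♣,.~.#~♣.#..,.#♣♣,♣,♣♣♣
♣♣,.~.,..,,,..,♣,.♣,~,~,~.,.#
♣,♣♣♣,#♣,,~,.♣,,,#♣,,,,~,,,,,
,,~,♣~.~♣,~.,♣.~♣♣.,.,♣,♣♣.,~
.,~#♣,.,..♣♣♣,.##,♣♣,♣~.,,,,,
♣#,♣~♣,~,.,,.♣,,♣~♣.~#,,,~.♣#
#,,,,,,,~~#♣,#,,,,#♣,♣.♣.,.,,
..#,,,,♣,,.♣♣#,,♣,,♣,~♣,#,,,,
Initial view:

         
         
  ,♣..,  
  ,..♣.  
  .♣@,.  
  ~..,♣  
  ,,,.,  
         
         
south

         
  ,♣..,  
  ,..♣.  
  .♣,,.  
  ~.@,♣  
  ,,,.,  
  ~.,,.  
         
         

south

  ,♣..,  
  ,..♣.  
  .♣,,.  
  ~..,♣  
  ,,@.,  
  ~.,,.  
  ,,,..  
         
         

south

  ,..♣.  
  .♣,,.  
  ~..,♣  
  ,,,.,  
  ~.@,.  
  ,,,..  
  ##,♣♣  
         
         

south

  .♣,,.  
  ~..,♣  
  ,,,.,  
  ~.,,.  
  ,,@..  
  ##,♣♣  
  ~♣,♣♣  
         
         

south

  ~..,♣  
  ,,,.,  
  ~.,,.  
  ,,,..  
  ##@♣♣  
  ~♣,♣♣  
  .♣.,♣  
         
         

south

  ,,,.,  
  ~.,,.  
  ,,,..  
  ##,♣♣  
  ~♣@♣♣  
  .♣.,♣  
  .#~♣.  
         
         

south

  ~.,,.  
  ,,,..  
  ##,♣♣  
  ~♣,♣♣  
  .♣@,♣  
  .#~♣.  
  ,,..,  
         
         

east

 ~.,,.   
 ,,,..   
 ##,♣♣#  
 ~♣,♣♣.  
 .♣.@♣,  
 .#~♣.#  
 ,,..,♣  
         
         

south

 ,,,..   
 ##,♣♣#  
 ~♣,♣♣.  
 .♣.,♣,  
 .#~@.#  
 ,,..,♣  
  ,.♣,,  
         
         

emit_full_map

,♣.., 
,..♣. 
.♣,,. 
~..,♣ 
,,,., 
~.,,. 
,,,.. 
##,♣♣#
~♣,♣♣.
.♣.,♣,
.#~@.#
,,..,♣
 ,.♣,,

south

 ##,♣♣#  
 ~♣,♣♣.  
 .♣.,♣,  
 .#~♣.#  
 ,,.@,♣  
  ,.♣,,  
  .,♣.~  
         
         

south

 ~♣,♣♣.  
 .♣.,♣,  
 .#~♣.#  
 ,,..,♣  
  ,.@,,  
  .,♣.~  
  ♣♣,.#  
         
         

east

~♣,♣♣.   
.♣.,♣,   
.#~♣.#.  
,,..,♣,  
 ,.♣@,,  
 .,♣.~♣  
 ♣♣,.##  
         
         

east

♣,♣♣.    
♣.,♣,    
#~♣.#..  
,..,♣,.  
,.♣,@,#  
.,♣.~♣♣  
♣♣,.##,  
         
         

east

,♣♣.     
.,♣,     
~♣.#..,  
..,♣,.♣  
.♣,,@#♣  
,♣.~♣♣.  
♣,.##,♣  
         
         

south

.,♣,     
~♣.#..,  
..,♣,.♣  
.♣,,,#♣  
,♣.~@♣.  
♣,.##,♣  
  ,,♣~♣  
         
         

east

,♣,      
♣.#..,   
.,♣,.♣,  
♣,,,#♣,  
♣.~♣@.,  
,.##,♣♣  
 ,,♣~♣.  
         
         

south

♣.#..,   
.,♣,.♣,  
♣,,,#♣,  
♣.~♣♣.,  
,.##@♣♣  
 ,,♣~♣.  
  ,,,#♣  
         
#########

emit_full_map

,♣..,     
,..♣.     
.♣,,.     
~..,♣     
,,,.,     
~.,,.     
,,,..     
##,♣♣#    
~♣,♣♣.    
.♣.,♣,    
.#~♣.#.., 
,,..,♣,.♣,
 ,.♣,,,#♣,
 .,♣.~♣♣.,
 ♣♣,.##@♣♣
    ,,♣~♣.
     ,,,#♣

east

.#..,    
,♣,.♣,   
,,,#♣,,  
.~♣♣.,.  
.##,@♣,  
,,♣~♣.~  
 ,,,#♣,  
         
#########

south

,♣,.♣,   
,,,#♣,,  
.~♣♣.,.  
.##,♣♣,  
,,♣~@.~  
 ,,,#♣,  
  ♣,,♣,  
#########
#########

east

♣,.♣,    
,,#♣,,   
~♣♣.,.,  
##,♣♣,♣  
,♣~♣@~#  
,,,#♣,♣  
 ♣,,♣,~  
#########
#########

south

,,#♣,,   
~♣♣.,.,  
##,♣♣,♣  
,♣~♣.~#  
,,,#@,♣  
 ♣,,♣,~  
#########
#########
#########

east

,#♣,,    
♣♣.,.,   
#,♣♣,♣~  
♣~♣.~#,  
,,#♣@♣.  
♣,,♣,~♣  
#########
#########
#########

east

#♣,,     
♣.,.,    
,♣♣,♣~.  
~♣.~#,,  
,#♣,@.♣  
,,♣,~♣,  
#########
#########
#########

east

♣,,      
.,.,     
♣♣,♣~.,  
♣.~#,,,  
#♣,♣@♣.  
,♣,~♣,#  
#########
#########
#########

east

,,       
,.,      
♣,♣~.,,  
.~#,,,~  
♣,♣.@.,  
♣,~♣,#,  
#########
#########
#########

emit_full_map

,♣..,           
,..♣.           
.♣,,.           
~..,♣           
,,,.,           
~.,,.           
,,,..           
##,♣♣#          
~♣,♣♣.          
.♣.,♣,          
.#~♣.#..,       
,,..,♣,.♣,      
 ,.♣,,,#♣,,     
 .,♣.~♣♣.,.,    
 ♣♣,.##,♣♣,♣~.,,
    ,,♣~♣.~#,,,~
     ,,,#♣,♣.@.,
      ♣,,♣,~♣,#,


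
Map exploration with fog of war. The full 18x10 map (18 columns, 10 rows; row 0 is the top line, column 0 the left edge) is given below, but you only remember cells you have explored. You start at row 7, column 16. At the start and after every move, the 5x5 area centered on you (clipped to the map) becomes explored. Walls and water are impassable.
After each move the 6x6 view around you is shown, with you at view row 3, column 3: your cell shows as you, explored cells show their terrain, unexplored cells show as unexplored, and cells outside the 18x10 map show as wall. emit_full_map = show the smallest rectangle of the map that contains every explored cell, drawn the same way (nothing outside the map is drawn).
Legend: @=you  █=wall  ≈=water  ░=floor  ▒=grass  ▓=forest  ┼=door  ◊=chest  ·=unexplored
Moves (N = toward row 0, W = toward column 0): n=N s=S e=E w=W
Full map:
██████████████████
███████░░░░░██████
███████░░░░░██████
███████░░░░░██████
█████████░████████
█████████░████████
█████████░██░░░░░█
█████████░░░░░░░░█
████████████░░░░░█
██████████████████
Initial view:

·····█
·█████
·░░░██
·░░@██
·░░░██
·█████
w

······
·█████
·░░░░█
·░░@░█
·░░░░█
·█████

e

·····█
██████
░░░░██
░░░@██
░░░░██
██████

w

······
·█████
·░░░░█
·░░@░█
·░░░░█
·█████

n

······
·█████
·█████
·░░@░█
·░░░░█
·░░░░█

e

·····█
██████
██████
░░░@██
░░░░██
░░░░██

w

······
·█████
·█████
·░░@░█
·░░░░█
·░░░░█

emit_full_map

█████
█████
░░@░█
░░░░█
░░░░█
█████

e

·····█
██████
██████
░░░@██
░░░░██
░░░░██

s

██████
██████
░░░░██
░░░@██
░░░░██
██████


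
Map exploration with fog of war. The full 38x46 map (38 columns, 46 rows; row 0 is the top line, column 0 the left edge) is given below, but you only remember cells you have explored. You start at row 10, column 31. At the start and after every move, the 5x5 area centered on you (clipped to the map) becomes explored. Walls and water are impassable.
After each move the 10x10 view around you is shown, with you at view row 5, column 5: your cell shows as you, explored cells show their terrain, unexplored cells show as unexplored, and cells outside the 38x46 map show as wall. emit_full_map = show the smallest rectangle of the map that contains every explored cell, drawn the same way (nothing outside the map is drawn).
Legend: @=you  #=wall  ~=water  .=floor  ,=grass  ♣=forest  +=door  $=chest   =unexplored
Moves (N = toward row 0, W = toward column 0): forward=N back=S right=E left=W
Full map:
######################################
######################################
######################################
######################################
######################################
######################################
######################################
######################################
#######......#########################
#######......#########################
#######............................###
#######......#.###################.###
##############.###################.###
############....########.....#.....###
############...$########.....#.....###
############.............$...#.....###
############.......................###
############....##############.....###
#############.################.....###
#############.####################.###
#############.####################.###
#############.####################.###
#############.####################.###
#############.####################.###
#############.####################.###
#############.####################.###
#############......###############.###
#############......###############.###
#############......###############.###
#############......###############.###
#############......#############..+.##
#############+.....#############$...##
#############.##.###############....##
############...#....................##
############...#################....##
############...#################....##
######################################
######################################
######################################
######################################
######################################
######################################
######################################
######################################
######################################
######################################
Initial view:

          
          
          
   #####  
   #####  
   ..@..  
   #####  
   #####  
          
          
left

          
          
          
   ###### 
   ###### 
   ..@... 
   ###### 
   ###### 
          
          

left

          
          
          
   #######
   #######
   ..@....
   #######
   #######
          
          

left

          
          
          
   #######
   #######
   ..@....
   #######
   #######
          
          


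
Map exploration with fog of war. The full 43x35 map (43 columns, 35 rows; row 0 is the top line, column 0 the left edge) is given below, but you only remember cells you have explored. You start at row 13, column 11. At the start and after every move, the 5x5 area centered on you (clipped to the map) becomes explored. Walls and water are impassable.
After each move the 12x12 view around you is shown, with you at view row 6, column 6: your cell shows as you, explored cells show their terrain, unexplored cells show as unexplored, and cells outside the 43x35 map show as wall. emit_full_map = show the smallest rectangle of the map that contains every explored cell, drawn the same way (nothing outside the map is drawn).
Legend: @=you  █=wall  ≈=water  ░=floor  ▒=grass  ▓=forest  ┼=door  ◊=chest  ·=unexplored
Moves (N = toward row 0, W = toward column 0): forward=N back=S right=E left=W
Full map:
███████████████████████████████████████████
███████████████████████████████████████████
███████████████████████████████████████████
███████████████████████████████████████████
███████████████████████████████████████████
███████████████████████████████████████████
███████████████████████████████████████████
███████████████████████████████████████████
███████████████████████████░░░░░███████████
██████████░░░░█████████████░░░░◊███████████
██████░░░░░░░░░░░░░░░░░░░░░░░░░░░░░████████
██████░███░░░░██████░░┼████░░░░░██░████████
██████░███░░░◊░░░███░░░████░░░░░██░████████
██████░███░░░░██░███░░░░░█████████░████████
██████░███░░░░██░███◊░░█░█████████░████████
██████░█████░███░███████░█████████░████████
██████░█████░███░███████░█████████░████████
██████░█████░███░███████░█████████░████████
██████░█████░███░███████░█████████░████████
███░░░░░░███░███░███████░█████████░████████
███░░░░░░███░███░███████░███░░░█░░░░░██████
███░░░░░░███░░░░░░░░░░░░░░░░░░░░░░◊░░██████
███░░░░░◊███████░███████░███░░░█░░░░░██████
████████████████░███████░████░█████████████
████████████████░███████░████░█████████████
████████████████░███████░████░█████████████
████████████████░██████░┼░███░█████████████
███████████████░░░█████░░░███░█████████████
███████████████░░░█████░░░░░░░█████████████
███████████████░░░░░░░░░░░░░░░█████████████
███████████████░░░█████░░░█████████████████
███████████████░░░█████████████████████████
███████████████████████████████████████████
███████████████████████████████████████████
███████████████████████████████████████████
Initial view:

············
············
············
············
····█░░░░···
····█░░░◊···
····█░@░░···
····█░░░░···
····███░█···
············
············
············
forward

············
············
············
············
····░░░░░···
····█░░░░···
····█░@░◊···
····█░░░░···
····█░░░░···
····███░█···
············
············

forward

············
············
············
············
····█░░░░···
····░░░░░···
····█░@░░···
····█░░░◊···
····█░░░░···
····█░░░░···
····███░█···
············

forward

············
············
············
············
····█████···
····█░░░░···
····░░@░░···
····█░░░░···
····█░░░◊···
····█░░░░···
····█░░░░···
····███░█···

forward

············
············
············
············
····█████···
····█████···
····█░@░░···
····░░░░░···
····█░░░░···
····█░░░◊···
····█░░░░···
····█░░░░···

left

············
············
············
············
····██████··
····██████··
····██@░░░··
····░░░░░░··
····██░░░░··
·····█░░░◊··
·····█░░░░··
·····█░░░░··

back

············
············
············
····██████··
····██████··
····██░░░░··
····░░@░░░··
····██░░░░··
····██░░░◊··
·····█░░░░··
·····█░░░░··
·····███░█··

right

············
············
············
···██████···
···██████···
···██░░░░···
···░░░@░░···
···██░░░░···
···██░░░◊···
····█░░░░···
····█░░░░···
····███░█···

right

············
············
············
··██████····
··███████···
··██░░░░█···
··░░░░@░░···
··██░░░░█···
··██░░░◊░···
···█░░░░····
···█░░░░····
···███░█····

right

············
············
············
·██████·····
·████████···
·██░░░░██···
·░░░░░@░░···
·██░░░░██···
·██░░░◊░░···
··█░░░░·····
··█░░░░·····
··███░█·····

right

············
············
············
██████······
█████████···
██░░░░███···
░░░░░░@░░···
██░░░░███···
██░░░◊░░░···
·█░░░░······
·█░░░░······
·███░█······

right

············
············
············
█████·······
█████████···
█░░░░████···
░░░░░░@░░···
█░░░░████···
█░░░◊░░░█···
█░░░░·······
█░░░░·······
███░█·······

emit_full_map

██████····
██████████
██░░░░████
░░░░░░░@░░
██░░░░████
██░░░◊░░░█
·█░░░░····
·█░░░░····
·███░█····

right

············
············
············
████········
█████████···
░░░░█████···
░░░░░░@░░···
░░░░█████···
░░░◊░░░██···
░░░░········
░░░░········
██░█········

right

············
············
············
███·········
█████████···
░░░██████···
░░░░░░@░░···
░░░██████···
░░◊░░░███···
░░░·········
░░░·········
█░█·········

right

············
············
············
██··········
█████████···
░░███████···
░░░░░░@░░···
░░██████░···
░◊░░░███░···
░░··········
░░··········
░█··········

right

············
············
············
█···········
█████████···
░████████···
░░░░░░@░░···
░██████░░···
◊░░░███░░···
░···········
░···········
█···········

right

············
············
············
············
█████████···
█████████···
░░░░░░@░░···
██████░░┼···
░░░███░░░···
············
············
············

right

············
············
············
············
█████████···
█████████···
░░░░░░@░░···
█████░░┼█···
░░███░░░█···
············
············
············

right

············
············
············
············
█████████···
█████████···
░░░░░░@░░···
████░░┼██···
░███░░░██···
············
············
············

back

············
············
············
█████████···
█████████···
░░░░░░░░░···
████░░@██···
░███░░░██···
····░░░░░···
············
············
············

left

············
············
············
██████████··
██████████··
░░░░░░░░░░··
█████░@┼██··
░░███░░░██··
····█░░░░░··
············
············
············

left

············
············
············
███████████·
███████████·
░░░░░░░░░░░·
██████@░┼██·
░░░███░░░██·
····██░░░░░·
············
············
············

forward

············
············
············
············
███████████·
███████████·
░░░░░░@░░░░·
██████░░┼██·
░░░███░░░██·
····██░░░░░·
············
············

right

············
············
············
············
██████████··
██████████··
░░░░░░@░░░··
█████░░┼██··
░░███░░░██··
···██░░░░░··
············
············

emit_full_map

██████···········
█████████████████
██░░░░███████████
░░░░░░░░░░░░░@░░░
██░░░░██████░░┼██
██░░░◊░░░███░░░██
·█░░░░····██░░░░░
·█░░░░···········
·███░█···········


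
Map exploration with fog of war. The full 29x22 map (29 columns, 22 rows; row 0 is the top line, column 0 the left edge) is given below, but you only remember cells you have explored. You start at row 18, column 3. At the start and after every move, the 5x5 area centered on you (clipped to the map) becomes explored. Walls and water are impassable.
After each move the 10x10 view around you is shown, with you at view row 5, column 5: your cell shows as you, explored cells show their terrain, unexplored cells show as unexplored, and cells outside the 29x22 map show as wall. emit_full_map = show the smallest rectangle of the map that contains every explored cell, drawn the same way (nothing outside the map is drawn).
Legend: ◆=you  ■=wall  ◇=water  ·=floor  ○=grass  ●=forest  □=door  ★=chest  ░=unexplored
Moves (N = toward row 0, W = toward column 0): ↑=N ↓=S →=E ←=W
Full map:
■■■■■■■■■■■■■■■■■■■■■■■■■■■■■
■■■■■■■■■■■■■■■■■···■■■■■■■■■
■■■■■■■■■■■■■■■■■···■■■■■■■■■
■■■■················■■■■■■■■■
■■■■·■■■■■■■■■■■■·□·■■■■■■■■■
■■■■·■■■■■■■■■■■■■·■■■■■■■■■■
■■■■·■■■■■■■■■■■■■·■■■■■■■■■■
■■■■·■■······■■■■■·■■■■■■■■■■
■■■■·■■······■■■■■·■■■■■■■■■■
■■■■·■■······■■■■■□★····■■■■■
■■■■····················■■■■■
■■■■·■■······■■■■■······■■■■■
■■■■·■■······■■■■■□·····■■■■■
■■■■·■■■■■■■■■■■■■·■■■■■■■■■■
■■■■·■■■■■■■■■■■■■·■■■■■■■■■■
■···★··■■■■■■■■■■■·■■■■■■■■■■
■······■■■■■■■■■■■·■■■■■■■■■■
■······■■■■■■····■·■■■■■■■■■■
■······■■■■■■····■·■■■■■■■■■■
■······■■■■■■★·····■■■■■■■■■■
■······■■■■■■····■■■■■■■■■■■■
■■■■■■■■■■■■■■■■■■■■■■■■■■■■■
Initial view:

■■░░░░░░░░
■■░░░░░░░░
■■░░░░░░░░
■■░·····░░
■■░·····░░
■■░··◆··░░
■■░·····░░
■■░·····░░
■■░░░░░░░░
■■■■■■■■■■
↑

■■░░░░░░░░
■■░░░░░░░░
■■░░░░░░░░
■■░···★·░░
■■░·····░░
■■░··◆··░░
■■░·····░░
■■░·····░░
■■░·····░░
■■░░░░░░░░

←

■■■░░░░░░░
■■■░░░░░░░
■■■░░░░░░░
■■■■···★·░
■■■■·····░
■■■■·◆···░
■■■■·····░
■■■■·····░
■■■░·····░
■■■░░░░░░░

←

■■■■░░░░░░
■■■■░░░░░░
■■■■░░░░░░
■■■■■···★·
■■■■■·····
■■■■■◆····
■■■■■·····
■■■■■·····
■■■■░·····
■■■■░░░░░░

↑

■■■■░░░░░░
■■■■░░░░░░
■■■■░░░░░░
■■■■■■■■░░
■■■■■···★·
■■■■■◆····
■■■■■·····
■■■■■·····
■■■■■·····
■■■■░·····

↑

■■■■░░░░░░
■■■■░░░░░░
■■■■░░░░░░
■■■■■■■■░░
■■■■■■■■░░
■■■■■◆··★·
■■■■■·····
■■■■■·····
■■■■■·····
■■■■■·····

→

■■■░░░░░░░
■■■░░░░░░░
■■■░░░░░░░
■■■■■■■·░░
■■■■■■■·░░
■■■■·◆·★·░
■■■■·····░
■■■■·····░
■■■■·····░
■■■■·····░

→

■■░░░░░░░░
■■░░░░░░░░
■■░░░░░░░░
■■■■■■·■░░
■■■■■■·■░░
■■■··◆★·░░
■■■·····░░
■■■·····░░
■■■·····░░
■■■·····░░

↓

■■░░░░░░░░
■■░░░░░░░░
■■■■■■·■░░
■■■■■■·■░░
■■■···★·░░
■■■··◆··░░
■■■·····░░
■■■·····░░
■■■·····░░
■■░·····░░

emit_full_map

■■■■·■
■■■■·■
■···★·
■··◆··
■·····
■·····
■·····
░·····

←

■■■░░░░░░░
■■■░░░░░░░
■■■■■■■·■░
■■■■■■■·■░
■■■■···★·░
■■■■·◆···░
■■■■·····░
■■■■·····░
■■■■·····░
■■■░·····░

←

■■■■░░░░░░
■■■■░░░░░░
■■■■■■■■·■
■■■■■■■■·■
■■■■■···★·
■■■■■◆····
■■■■■·····
■■■■■·····
■■■■■·····
■■■■░·····

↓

■■■■░░░░░░
■■■■■■■■·■
■■■■■■■■·■
■■■■■···★·
■■■■■·····
■■■■■◆····
■■■■■·····
■■■■■·····
■■■■░·····
■■■■░░░░░░

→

■■■░░░░░░░
■■■■■■■·■░
■■■■■■■·■░
■■■■···★·░
■■■■·····░
■■■■·◆···░
■■■■·····░
■■■■·····░
■■■░·····░
■■■░░░░░░░

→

■■░░░░░░░░
■■■■■■·■░░
■■■■■■·■░░
■■■···★·░░
■■■·····░░
■■■··◆··░░
■■■·····░░
■■■·····░░
■■░·····░░
■■░░░░░░░░

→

■░░░░░░░░░
■■■■■·■░░░
■■■■■·■░░░
■■···★··░░
■■······░░
■■···◆··░░
■■······░░
■■······░░
■░·····░░░
■░░░░░░░░░

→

░░░░░░░░░░
■■■■·■░░░░
■■■■·■░░░░
■···★··■░░
■······■░░
■····◆·■░░
■······■░░
■······■░░
░·····░░░░
░░░░░░░░░░

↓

■■■■·■░░░░
■■■■·■░░░░
■···★··■░░
■······■░░
■······■░░
■····◆·■░░
■······■░░
░······■░░
░░░░░░░░░░
■■■■■■■■■■

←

■■■■■·■░░░
■■■■■·■░░░
■■···★··■░
■■······■░
■■······■░
■■···◆··■░
■■······■░
■░······■░
■░░░░░░░░░
■■■■■■■■■■

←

■■■■■■·■░░
■■■■■■·■░░
■■■···★··■
■■■······■
■■■······■
■■■··◆···■
■■■······■
■■░······■
■■░░░░░░░░
■■■■■■■■■■

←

■■■■■■■·■░
■■■■■■■·■░
■■■■···★··
■■■■······
■■■■······
■■■■·◆····
■■■■······
■■■■······
■■■░░░░░░░
■■■■■■■■■■

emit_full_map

■■■■·■░░
■■■■·■░░
■···★··■
■······■
■······■
■·◆····■
■······■
■······■

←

■■■■■■■■·■
■■■■■■■■·■
■■■■■···★·
■■■■■·····
■■■■■·····
■■■■■◆····
■■■■■·····
■■■■■·····
■■■■░░░░░░
■■■■■■■■■■

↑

■■■■░░░░░░
■■■■■■■■·■
■■■■■■■■·■
■■■■■···★·
■■■■■·····
■■■■■◆····
■■■■■·····
■■■■■·····
■■■■■·····
■■■■░░░░░░

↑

■■■■░░░░░░
■■■■░░░░░░
■■■■■■■■·■
■■■■■■■■·■
■■■■■···★·
■■■■■◆····
■■■■■·····
■■■■■·····
■■■■■·····
■■■■■·····

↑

■■■■░░░░░░
■■■■░░░░░░
■■■■░░░░░░
■■■■■■■■·■
■■■■■■■■·■
■■■■■◆··★·
■■■■■·····
■■■■■·····
■■■■■·····
■■■■■·····

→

■■■░░░░░░░
■■■░░░░░░░
■■■░░░░░░░
■■■■■■■·■░
■■■■■■■·■░
■■■■·◆·★··
■■■■······
■■■■······
■■■■······
■■■■······

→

■■░░░░░░░░
■■░░░░░░░░
■■░░░░░░░░
■■■■■■·■░░
■■■■■■·■░░
■■■··◆★··■
■■■······■
■■■······■
■■■······■
■■■······■

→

■░░░░░░░░░
■░░░░░░░░░
■░░░░░░░░░
■■■■■·■■░░
■■■■■·■■░░
■■···◆··■░
■■······■░
■■······■░
■■······■░
■■······■░

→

░░░░░░░░░░
░░░░░░░░░░
░░░░░░░░░░
■■■■·■■■░░
■■■■·■■■░░
■···★◆·■░░
■······■░░
■······■░░
■······■░░
■······■░░

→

░░░░░░░░░░
░░░░░░░░░░
░░░░░░░░░░
■■■·■■■■░░
■■■·■■■■░░
···★·◆■■░░
······■■░░
······■■░░
······■░░░
······■░░░

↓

░░░░░░░░░░
░░░░░░░░░░
■■■·■■■■░░
■■■·■■■■░░
···★··■■░░
·····◆■■░░
······■■░░
······■■░░
······■░░░
······■░░░

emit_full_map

■■■■·■■■■
■■■■·■■■■
■···★··■■
■·····◆■■
■······■■
■······■■
■······■░
■······■░

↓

░░░░░░░░░░
■■■·■■■■░░
■■■·■■■■░░
···★··■■░░
······■■░░
·····◆■■░░
······■■░░
······■■░░
······■░░░
░░░░░░░░░░

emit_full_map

■■■■·■■■■
■■■■·■■■■
■···★··■■
■······■■
■·····◆■■
■······■■
■······■■
■······■░
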